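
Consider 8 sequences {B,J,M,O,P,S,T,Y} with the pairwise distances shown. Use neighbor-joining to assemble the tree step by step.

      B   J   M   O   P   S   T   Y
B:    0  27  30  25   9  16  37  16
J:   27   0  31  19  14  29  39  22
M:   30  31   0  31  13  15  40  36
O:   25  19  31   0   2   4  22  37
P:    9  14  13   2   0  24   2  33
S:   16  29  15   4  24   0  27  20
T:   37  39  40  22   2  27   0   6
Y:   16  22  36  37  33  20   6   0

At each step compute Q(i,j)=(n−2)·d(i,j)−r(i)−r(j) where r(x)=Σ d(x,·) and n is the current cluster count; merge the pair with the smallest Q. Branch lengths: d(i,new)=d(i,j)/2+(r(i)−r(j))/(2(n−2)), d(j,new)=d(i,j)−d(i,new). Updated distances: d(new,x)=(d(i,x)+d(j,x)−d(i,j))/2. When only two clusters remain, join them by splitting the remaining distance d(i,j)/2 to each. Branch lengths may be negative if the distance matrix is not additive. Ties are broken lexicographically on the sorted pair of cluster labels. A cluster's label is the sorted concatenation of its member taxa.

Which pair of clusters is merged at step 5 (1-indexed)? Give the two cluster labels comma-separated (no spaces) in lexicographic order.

BTY,P

step 1: merge (T,Y) at d=6, Q=-307; branch lengths T→13/4, Y→11/4; new cluster TY
  updated: d(B,TY)=47/2, d(J,TY)=55/2, d(M,TY)=35, d(O,TY)=53/2, d(P,TY)=29/2, d(S,TY)=41/2
step 2: merge (O,S) at d=4, Q=-196; branch lengths O→19/10, S→21/10; new cluster OS
  updated: d(B,OS)=37/2, d(J,OS)=22, d(M,OS)=21, d(OS,P)=11, d(OS,TY)=43/2
step 3: merge (M,OS) at d=21, Q=-140; branch lengths M→15, OS→6; new cluster MOS
  updated: d(B,MOS)=55/4, d(J,MOS)=16, d(MOS,P)=3/2, d(MOS,TY)=71/4
step 4: merge (B,TY) at d=47/2, Q=-86; branch lengths B→121/12, TY→161/12; new cluster BTY
  updated: d(BTY,J)=31/2, d(BTY,MOS)=4, d(BTY,P)=0
step 5: merge (BTY,P) at d=0, Q=-35; branch lengths BTY→1, P→-1; new cluster BPTY
  updated: d(BPTY,J)=59/4, d(BPTY,MOS)=11/4
step 6: merge (BPTY,J) at d=59/4, Q=-67/2; branch lengths BPTY→3/4, J→14; new cluster BJPTY
  updated: d(BJPTY,MOS)=2
step 7: merge (BJPTY,MOS) at d=2; branch lengths BJPTY→1, MOS→1; new cluster BJMOPSTY
final tree: ((((B:121/12,(T:13/4,Y:11/4):161/12):1,P:-1):3/4,J:14):1,(M:15,(O:19/10,S:21/10):6):1)
total length: 285/4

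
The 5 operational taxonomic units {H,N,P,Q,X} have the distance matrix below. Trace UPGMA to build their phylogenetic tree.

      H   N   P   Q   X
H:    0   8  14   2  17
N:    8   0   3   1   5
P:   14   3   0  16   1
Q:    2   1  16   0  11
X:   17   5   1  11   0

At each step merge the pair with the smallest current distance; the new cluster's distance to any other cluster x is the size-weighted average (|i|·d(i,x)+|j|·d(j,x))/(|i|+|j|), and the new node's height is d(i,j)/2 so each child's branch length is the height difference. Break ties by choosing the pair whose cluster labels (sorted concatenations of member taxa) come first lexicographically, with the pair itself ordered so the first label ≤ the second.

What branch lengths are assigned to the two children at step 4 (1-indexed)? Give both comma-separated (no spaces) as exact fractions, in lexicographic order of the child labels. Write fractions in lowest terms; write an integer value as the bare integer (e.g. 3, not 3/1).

step 1: merge (N,Q) at d=1; branch lengths N→1/2, Q→1/2; new cluster NQ
  updated: d(H,NQ)=5, d(NQ,P)=19/2, d(NQ,X)=8
step 2: merge (P,X) at d=1; branch lengths P→1/2, X→1/2; new cluster PX
  updated: d(H,PX)=31/2, d(NQ,PX)=35/4
step 3: merge (H,NQ) at d=5; branch lengths H→5/2, NQ→2; new cluster HNQ
  updated: d(HNQ,PX)=11
step 4: merge (HNQ,PX) at d=11; branch lengths HNQ→3, PX→5; new cluster HNPQX
final tree: ((H:5/2,(N:1/2,Q:1/2):2):3,(P:1/2,X:1/2):5)
total length: 29/2

3,5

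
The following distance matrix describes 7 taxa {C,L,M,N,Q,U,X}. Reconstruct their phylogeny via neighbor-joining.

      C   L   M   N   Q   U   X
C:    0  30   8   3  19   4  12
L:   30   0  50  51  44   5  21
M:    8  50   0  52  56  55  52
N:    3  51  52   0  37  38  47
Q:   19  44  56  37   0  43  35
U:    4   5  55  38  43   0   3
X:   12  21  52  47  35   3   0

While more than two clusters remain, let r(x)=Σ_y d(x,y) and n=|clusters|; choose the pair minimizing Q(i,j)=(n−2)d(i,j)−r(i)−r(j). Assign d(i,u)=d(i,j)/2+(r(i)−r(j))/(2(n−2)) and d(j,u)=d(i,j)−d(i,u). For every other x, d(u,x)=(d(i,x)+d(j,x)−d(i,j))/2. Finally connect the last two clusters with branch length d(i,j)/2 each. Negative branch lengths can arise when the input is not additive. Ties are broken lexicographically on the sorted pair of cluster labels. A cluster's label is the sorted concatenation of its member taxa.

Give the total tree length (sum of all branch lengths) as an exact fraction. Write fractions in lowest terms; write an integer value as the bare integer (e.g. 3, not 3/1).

1. join L+U (d=5, Q=-324) ⇒ LU; edges |L|=39/5, |U|=-14/5
  updated: d(C,LU)=29/2, d(LU,M)=50, d(LU,N)=42, d(LU,Q)=41, d(LU,X)=19/2
2. join LU+X (d=19/2, Q=-549/2) ⇒ LUX; edges |LU|=79/16, |X|=73/16
  updated: d(C,LUX)=17/2, d(LUX,M)=185/4, d(LUX,N)=159/4, d(LUX,Q)=133/4
3. join C+M (d=8, Q=-707/4) ⇒ CM; edges |C|=-133/8, |M|=197/8
  updated: d(CM,LUX)=187/8, d(CM,N)=47/2, d(CM,Q)=67/2
4. join CM+N (d=47/2, Q=-1069/8) ⇒ CMN; edges |CM|=217/32, |N|=535/32
  updated: d(CMN,LUX)=317/16, d(CMN,Q)=47/2
5. join CMN+LUX (d=317/16, Q=-1225/16) ⇒ CLMNUX; edges |CMN|=161/32, |LUX|=473/32
  updated: d(CLMNUX,Q)=591/32
6. join CLMNUX+Q (d=591/32) ⇒ CLMNQUX; edges |CLMNUX|=591/64, |Q|=591/64
final tree: ((((C:-133/8,M:197/8):217/32,N:535/32):161/32,((L:39/5,U:-14/5):79/16,X:73/16):473/32):591/64,Q:591/64)
total length: 2697/32

2697/32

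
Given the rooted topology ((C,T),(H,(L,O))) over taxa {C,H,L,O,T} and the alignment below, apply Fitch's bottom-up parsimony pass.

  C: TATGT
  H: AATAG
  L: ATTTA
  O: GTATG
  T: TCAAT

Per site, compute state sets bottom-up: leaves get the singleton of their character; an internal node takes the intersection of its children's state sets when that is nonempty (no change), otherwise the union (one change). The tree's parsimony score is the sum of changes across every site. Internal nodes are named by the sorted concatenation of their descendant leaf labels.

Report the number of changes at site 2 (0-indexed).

[col 0] CT: children C:{T}, T:{T} ∩→ {T}; cost 0
[col 0] LO: children L:{A}, O:{G} ∪→ {A,G}; cost 1
[col 0] HLO: children H:{A}, LO:{A,G} ∩→ {A}; cost 0
[col 0] CHLOT: children CT:{T}, HLO:{A} ∪→ {A,T}; cost 1
[col 1] CT: children C:{A}, T:{C} ∪→ {A,C}; cost 1
[col 1] LO: children L:{T}, O:{T} ∩→ {T}; cost 0
[col 1] HLO: children H:{A}, LO:{T} ∪→ {A,T}; cost 1
[col 1] CHLOT: children CT:{A,C}, HLO:{A,T} ∩→ {A}; cost 0
[col 2] CT: children C:{T}, T:{A} ∪→ {A,T}; cost 1
[col 2] LO: children L:{T}, O:{A} ∪→ {A,T}; cost 1
[col 2] HLO: children H:{T}, LO:{A,T} ∩→ {T}; cost 0
[col 2] CHLOT: children CT:{A,T}, HLO:{T} ∩→ {T}; cost 0
[col 3] CT: children C:{G}, T:{A} ∪→ {A,G}; cost 1
[col 3] LO: children L:{T}, O:{T} ∩→ {T}; cost 0
[col 3] HLO: children H:{A}, LO:{T} ∪→ {A,T}; cost 1
[col 3] CHLOT: children CT:{A,G}, HLO:{A,T} ∩→ {A}; cost 0
[col 4] CT: children C:{T}, T:{T} ∩→ {T}; cost 0
[col 4] LO: children L:{A}, O:{G} ∪→ {A,G}; cost 1
[col 4] HLO: children H:{G}, LO:{A,G} ∩→ {G}; cost 0
[col 4] CHLOT: children CT:{T}, HLO:{G} ∪→ {G,T}; cost 1
per-site changes: [2, 2, 2, 2, 2]; total = 10

2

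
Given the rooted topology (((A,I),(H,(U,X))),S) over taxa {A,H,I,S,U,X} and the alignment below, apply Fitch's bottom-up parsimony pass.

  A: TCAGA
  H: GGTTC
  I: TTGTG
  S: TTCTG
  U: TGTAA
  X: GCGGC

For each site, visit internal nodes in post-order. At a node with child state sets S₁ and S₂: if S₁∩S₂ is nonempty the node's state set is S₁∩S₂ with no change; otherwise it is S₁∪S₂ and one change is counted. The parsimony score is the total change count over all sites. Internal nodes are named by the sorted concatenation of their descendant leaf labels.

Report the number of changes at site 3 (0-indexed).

3

[col 0] AI: children A:{T}, I:{T} ∩→ {T}; cost 0
[col 0] UX: children U:{T}, X:{G} ∪→ {G,T}; cost 1
[col 0] HUX: children H:{G}, UX:{G,T} ∩→ {G}; cost 0
[col 0] AHIUX: children AI:{T}, HUX:{G} ∪→ {G,T}; cost 1
[col 0] AHISUX: children AHIUX:{G,T}, S:{T} ∩→ {T}; cost 0
[col 1] AI: children A:{C}, I:{T} ∪→ {C,T}; cost 1
[col 1] UX: children U:{G}, X:{C} ∪→ {C,G}; cost 1
[col 1] HUX: children H:{G}, UX:{C,G} ∩→ {G}; cost 0
[col 1] AHIUX: children AI:{C,T}, HUX:{G} ∪→ {C,G,T}; cost 1
[col 1] AHISUX: children AHIUX:{C,G,T}, S:{T} ∩→ {T}; cost 0
[col 2] AI: children A:{A}, I:{G} ∪→ {A,G}; cost 1
[col 2] UX: children U:{T}, X:{G} ∪→ {G,T}; cost 1
[col 2] HUX: children H:{T}, UX:{G,T} ∩→ {T}; cost 0
[col 2] AHIUX: children AI:{A,G}, HUX:{T} ∪→ {A,G,T}; cost 1
[col 2] AHISUX: children AHIUX:{A,G,T}, S:{C} ∪→ {A,C,G,T}; cost 1
[col 3] AI: children A:{G}, I:{T} ∪→ {G,T}; cost 1
[col 3] UX: children U:{A}, X:{G} ∪→ {A,G}; cost 1
[col 3] HUX: children H:{T}, UX:{A,G} ∪→ {A,G,T}; cost 1
[col 3] AHIUX: children AI:{G,T}, HUX:{A,G,T} ∩→ {G,T}; cost 0
[col 3] AHISUX: children AHIUX:{G,T}, S:{T} ∩→ {T}; cost 0
[col 4] AI: children A:{A}, I:{G} ∪→ {A,G}; cost 1
[col 4] UX: children U:{A}, X:{C} ∪→ {A,C}; cost 1
[col 4] HUX: children H:{C}, UX:{A,C} ∩→ {C}; cost 0
[col 4] AHIUX: children AI:{A,G}, HUX:{C} ∪→ {A,C,G}; cost 1
[col 4] AHISUX: children AHIUX:{A,C,G}, S:{G} ∩→ {G}; cost 0
per-site changes: [2, 3, 4, 3, 3]; total = 15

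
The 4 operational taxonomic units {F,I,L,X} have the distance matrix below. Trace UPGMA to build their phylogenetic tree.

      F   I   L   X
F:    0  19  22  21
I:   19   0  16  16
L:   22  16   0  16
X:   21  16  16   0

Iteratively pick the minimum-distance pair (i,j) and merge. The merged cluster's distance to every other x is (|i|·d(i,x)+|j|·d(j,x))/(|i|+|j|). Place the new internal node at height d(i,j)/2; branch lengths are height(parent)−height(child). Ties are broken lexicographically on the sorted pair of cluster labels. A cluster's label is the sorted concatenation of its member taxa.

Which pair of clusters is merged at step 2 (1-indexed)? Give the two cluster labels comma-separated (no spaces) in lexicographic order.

IL,X

1. join I+L (d=16) ⇒ IL; edges |I|=8, |L|=8
  updated: d(F,IL)=41/2, d(IL,X)=16
2. join IL+X (d=16) ⇒ ILX; edges |IL|=0, |X|=8
  updated: d(F,ILX)=62/3
3. join F+ILX (d=62/3) ⇒ FILX; edges |F|=31/3, |ILX|=7/3
final tree: (F:31/3,((I:8,L:8):0,X:8):7/3)
total length: 110/3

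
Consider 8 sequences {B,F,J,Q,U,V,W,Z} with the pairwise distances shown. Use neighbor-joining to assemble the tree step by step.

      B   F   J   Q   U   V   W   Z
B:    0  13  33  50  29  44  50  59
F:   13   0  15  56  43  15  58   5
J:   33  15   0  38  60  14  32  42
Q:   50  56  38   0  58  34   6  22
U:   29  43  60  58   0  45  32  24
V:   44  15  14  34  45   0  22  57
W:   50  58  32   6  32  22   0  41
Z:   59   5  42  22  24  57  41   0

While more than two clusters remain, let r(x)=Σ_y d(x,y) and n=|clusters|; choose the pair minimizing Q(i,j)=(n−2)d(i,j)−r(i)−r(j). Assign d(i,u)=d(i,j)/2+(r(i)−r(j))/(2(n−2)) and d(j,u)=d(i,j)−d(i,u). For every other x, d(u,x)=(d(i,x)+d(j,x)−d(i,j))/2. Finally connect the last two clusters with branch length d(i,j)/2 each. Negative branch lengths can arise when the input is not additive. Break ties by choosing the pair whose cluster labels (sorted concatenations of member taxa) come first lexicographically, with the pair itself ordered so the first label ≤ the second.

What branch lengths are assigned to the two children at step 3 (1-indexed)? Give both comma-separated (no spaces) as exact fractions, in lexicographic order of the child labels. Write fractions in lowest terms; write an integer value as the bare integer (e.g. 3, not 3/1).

129/8,57/8

iteration 1: select Q,W (d=6, Q=-469); attach at lengths (59/12, 13/12); label the merged cluster QW
  updated: d(B,QW)=47, d(F,QW)=54, d(J,QW)=32, d(QW,U)=42, d(QW,V)=25, d(QW,Z)=57/2
iteration 2: select U,Z (d=24, Q=-677/2); attach at lengths (59/4, 37/4); label the merged cluster UZ
  updated: d(B,UZ)=32, d(F,UZ)=12, d(J,UZ)=39, d(QW,UZ)=93/4, d(UZ,V)=39
iteration 3: select QW,UZ (d=93/4, Q=-467/2); attach at lengths (129/8, 57/8); label the merged cluster QUWZ
  updated: d(B,QUWZ)=223/8, d(F,QUWZ)=171/8, d(J,QUWZ)=191/8, d(QUWZ,V)=163/8
iteration 4: select B,F (d=13, Q=-573/4); attach at lengths (185/12, -29/12); label the merged cluster BF
  updated: d(BF,J)=35/2, d(BF,QUWZ)=145/8, d(BF,V)=23
iteration 5: select BF,QUWZ (d=145/8, Q=-339/4); attach at lengths (65/8, 10); label the merged cluster BFQUWZ
  updated: d(BFQUWZ,J)=93/8, d(BFQUWZ,V)=101/8
iteration 6: select BFQUWZ,J (d=93/8, Q=-153/4); attach at lengths (41/8, 13/2); label the merged cluster BFJQUWZ
  updated: d(BFJQUWZ,V)=15/2
iteration 7: select BFJQUWZ,V (d=15/2); attach at lengths (15/4, 15/4); label the merged cluster BFJQUVWZ
final tree: ((((B:185/12,F:-29/12):65/8,((Q:59/12,W:13/12):129/8,(U:59/4,Z:37/4):57/8):10):41/8,J:13/2):15/4,V:15/4)
total length: 207/2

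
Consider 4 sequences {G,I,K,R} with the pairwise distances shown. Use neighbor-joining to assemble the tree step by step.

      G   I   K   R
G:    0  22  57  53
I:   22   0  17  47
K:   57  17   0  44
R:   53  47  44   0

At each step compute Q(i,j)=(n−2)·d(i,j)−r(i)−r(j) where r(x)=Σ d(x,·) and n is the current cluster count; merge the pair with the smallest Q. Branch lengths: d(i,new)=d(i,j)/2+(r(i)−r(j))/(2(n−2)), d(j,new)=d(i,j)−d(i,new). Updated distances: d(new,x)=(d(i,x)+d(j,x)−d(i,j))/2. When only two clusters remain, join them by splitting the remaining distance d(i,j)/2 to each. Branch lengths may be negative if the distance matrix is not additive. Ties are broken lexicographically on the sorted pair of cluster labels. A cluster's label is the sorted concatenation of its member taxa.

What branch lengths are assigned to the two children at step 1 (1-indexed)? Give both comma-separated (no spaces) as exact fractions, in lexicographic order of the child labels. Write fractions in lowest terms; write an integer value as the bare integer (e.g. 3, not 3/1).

45/2,-1/2

1. join G+I (d=22, Q=-174) ⇒ GI; edges |G|=45/2, |I|=-1/2
  updated: d(GI,K)=26, d(GI,R)=39
2. join GI+K (d=26, Q=-109) ⇒ GIK; edges |GI|=21/2, |K|=31/2
  updated: d(GIK,R)=57/2
3. join GIK+R (d=57/2) ⇒ GIKR; edges |GIK|=57/4, |R|=57/4
final tree: (((G:45/2,I:-1/2):21/2,K:31/2):57/4,R:57/4)
total length: 153/2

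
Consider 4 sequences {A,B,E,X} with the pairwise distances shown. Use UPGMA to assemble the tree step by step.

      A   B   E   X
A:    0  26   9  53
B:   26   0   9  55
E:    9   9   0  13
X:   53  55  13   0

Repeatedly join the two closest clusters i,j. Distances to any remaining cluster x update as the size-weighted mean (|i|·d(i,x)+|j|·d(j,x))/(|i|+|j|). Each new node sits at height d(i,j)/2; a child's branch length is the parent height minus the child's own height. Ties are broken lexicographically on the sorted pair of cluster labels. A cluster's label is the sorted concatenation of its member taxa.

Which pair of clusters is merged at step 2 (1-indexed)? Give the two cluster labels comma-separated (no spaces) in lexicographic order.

AE,B

iteration 1: select A,E (d=9); attach at lengths (9/2, 9/2); label the merged cluster AE
  updated: d(AE,B)=35/2, d(AE,X)=33
iteration 2: select AE,B (d=35/2); attach at lengths (17/4, 35/4); label the merged cluster ABE
  updated: d(ABE,X)=121/3
iteration 3: select ABE,X (d=121/3); attach at lengths (137/12, 121/6); label the merged cluster ABEX
final tree: (((A:9/2,E:9/2):17/4,B:35/4):137/12,X:121/6)
total length: 643/12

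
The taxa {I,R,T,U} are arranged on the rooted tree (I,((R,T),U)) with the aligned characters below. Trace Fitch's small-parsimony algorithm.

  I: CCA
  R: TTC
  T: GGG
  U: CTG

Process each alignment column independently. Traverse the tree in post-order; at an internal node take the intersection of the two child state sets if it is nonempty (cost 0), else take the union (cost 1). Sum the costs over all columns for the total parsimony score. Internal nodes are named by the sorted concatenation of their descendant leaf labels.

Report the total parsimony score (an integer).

6

[col 0] RT: children R:{T}, T:{G} ∪→ {G,T}; cost 1
[col 0] RTU: children RT:{G,T}, U:{C} ∪→ {C,G,T}; cost 1
[col 0] IRTU: children I:{C}, RTU:{C,G,T} ∩→ {C}; cost 0
[col 1] RT: children R:{T}, T:{G} ∪→ {G,T}; cost 1
[col 1] RTU: children RT:{G,T}, U:{T} ∩→ {T}; cost 0
[col 1] IRTU: children I:{C}, RTU:{T} ∪→ {C,T}; cost 1
[col 2] RT: children R:{C}, T:{G} ∪→ {C,G}; cost 1
[col 2] RTU: children RT:{C,G}, U:{G} ∩→ {G}; cost 0
[col 2] IRTU: children I:{A}, RTU:{G} ∪→ {A,G}; cost 1
per-site changes: [2, 2, 2]; total = 6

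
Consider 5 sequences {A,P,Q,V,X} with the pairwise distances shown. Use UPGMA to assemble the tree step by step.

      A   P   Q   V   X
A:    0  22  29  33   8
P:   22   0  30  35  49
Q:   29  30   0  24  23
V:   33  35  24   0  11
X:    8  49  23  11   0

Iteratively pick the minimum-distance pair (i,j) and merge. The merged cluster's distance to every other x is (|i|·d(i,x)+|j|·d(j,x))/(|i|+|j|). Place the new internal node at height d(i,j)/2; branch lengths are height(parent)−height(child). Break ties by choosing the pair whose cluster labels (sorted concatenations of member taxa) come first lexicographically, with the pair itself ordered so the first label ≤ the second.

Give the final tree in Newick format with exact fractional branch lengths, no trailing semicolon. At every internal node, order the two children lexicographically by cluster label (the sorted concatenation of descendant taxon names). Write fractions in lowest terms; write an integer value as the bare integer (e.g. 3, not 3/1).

step 1: merge (A,X) at d=8; branch lengths A→4, X→4; new cluster AX
  updated: d(AX,P)=71/2, d(AX,Q)=26, d(AX,V)=22
step 2: merge (AX,V) at d=22; branch lengths AX→7, V→11; new cluster AVX
  updated: d(AVX,P)=106/3, d(AVX,Q)=76/3
step 3: merge (AVX,Q) at d=76/3; branch lengths AVX→5/3, Q→38/3; new cluster AQVX
  updated: d(AQVX,P)=34
step 4: merge (AQVX,P) at d=34; branch lengths AQVX→13/3, P→17; new cluster APQVX
final tree: ((((A:4,X:4):7,V:11):5/3,Q:38/3):13/3,P:17)
total length: 185/3

((((A:4,X:4):7,V:11):5/3,Q:38/3):13/3,P:17)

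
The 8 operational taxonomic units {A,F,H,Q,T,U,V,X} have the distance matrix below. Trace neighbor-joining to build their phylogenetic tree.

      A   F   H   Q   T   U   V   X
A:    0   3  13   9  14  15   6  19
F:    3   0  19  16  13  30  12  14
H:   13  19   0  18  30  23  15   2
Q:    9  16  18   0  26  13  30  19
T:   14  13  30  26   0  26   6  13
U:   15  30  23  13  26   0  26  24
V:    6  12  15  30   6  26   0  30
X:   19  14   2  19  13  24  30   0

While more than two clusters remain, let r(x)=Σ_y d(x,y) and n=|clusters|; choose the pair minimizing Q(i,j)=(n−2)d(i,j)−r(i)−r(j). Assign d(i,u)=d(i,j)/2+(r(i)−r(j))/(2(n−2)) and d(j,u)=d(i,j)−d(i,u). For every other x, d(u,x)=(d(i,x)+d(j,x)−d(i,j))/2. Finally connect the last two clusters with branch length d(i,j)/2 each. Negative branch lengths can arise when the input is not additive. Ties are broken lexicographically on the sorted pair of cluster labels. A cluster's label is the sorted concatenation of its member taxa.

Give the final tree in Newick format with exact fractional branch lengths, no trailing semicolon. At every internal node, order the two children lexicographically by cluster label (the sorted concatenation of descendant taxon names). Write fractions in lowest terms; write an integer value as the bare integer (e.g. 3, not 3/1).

iteration 1: select H,X (d=2, Q=-229); attach at lengths (11/12, 13/12); label the merged cluster HX
  updated: d(A,HX)=15, d(F,HX)=31/2, d(HX,Q)=35/2, d(HX,T)=41/2, d(HX,U)=45/2, d(HX,V)=43/2
iteration 2: select Q,U (d=13, Q=-179); attach at lengths (22/5, 43/5); label the merged cluster QU
  updated: d(A,QU)=11/2, d(F,QU)=33/2, d(HX,QU)=27/2, d(QU,T)=39/2, d(QU,V)=43/2
iteration 3: select T,V (d=6, Q=-116); attach at lengths (15/4, 9/4); label the merged cluster TV
  updated: d(A,TV)=7, d(F,TV)=19/2, d(HX,TV)=18, d(QU,TV)=35/2
iteration 4: select HX,QU (d=27/2, Q=-149/2); attach at lengths (33/4, 21/4); label the merged cluster HQUX
  updated: d(A,HQUX)=7/2, d(F,HQUX)=37/4, d(HQUX,TV)=11
iteration 5: select A,HQUX (d=7/2, Q=-121/4); attach at lengths (-13/16, 69/16); label the merged cluster AHQUX
  updated: d(AHQUX,F)=35/8, d(AHQUX,TV)=29/4
iteration 6: select AHQUX,F (d=35/8, Q=-169/8); attach at lengths (17/16, 53/16); label the merged cluster AFHQUX
  updated: d(AFHQUX,TV)=99/16
iteration 7: select AFHQUX,TV (d=99/16); attach at lengths (99/32, 99/32); label the merged cluster AFHQTUVX
final tree: (((A:-13/16,((H:11/12,X:13/12):33/4,(Q:22/5,U:43/5):21/4):69/16):17/16,F:53/16):99/32,(T:15/4,V:9/4):99/32)
total length: 777/16

(((A:-13/16,((H:11/12,X:13/12):33/4,(Q:22/5,U:43/5):21/4):69/16):17/16,F:53/16):99/32,(T:15/4,V:9/4):99/32)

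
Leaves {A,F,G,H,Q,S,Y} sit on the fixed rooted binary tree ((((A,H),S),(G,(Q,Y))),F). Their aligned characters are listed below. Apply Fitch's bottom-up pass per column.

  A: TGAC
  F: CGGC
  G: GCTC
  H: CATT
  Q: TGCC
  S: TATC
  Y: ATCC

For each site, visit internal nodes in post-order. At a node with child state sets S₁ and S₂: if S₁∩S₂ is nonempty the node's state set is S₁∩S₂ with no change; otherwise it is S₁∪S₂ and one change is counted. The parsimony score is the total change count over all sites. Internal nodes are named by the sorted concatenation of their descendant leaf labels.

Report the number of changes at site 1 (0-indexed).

AH@0: {T} ∪ {C} = {C,T} (union, +1)
AHS@0: {C,T} ∩ {T} = {T} (intersection, +0)
QY@0: {T} ∪ {A} = {A,T} (union, +1)
GQY@0: {G} ∪ {A,T} = {A,G,T} (union, +1)
AGHQSY@0: {T} ∩ {A,G,T} = {T} (intersection, +0)
AFGHQSY@0: {T} ∪ {C} = {C,T} (union, +1)
AH@1: {G} ∪ {A} = {A,G} (union, +1)
AHS@1: {A,G} ∩ {A} = {A} (intersection, +0)
QY@1: {G} ∪ {T} = {G,T} (union, +1)
GQY@1: {C} ∪ {G,T} = {C,G,T} (union, +1)
AGHQSY@1: {A} ∪ {C,G,T} = {A,C,G,T} (union, +1)
AFGHQSY@1: {A,C,G,T} ∩ {G} = {G} (intersection, +0)
AH@2: {A} ∪ {T} = {A,T} (union, +1)
AHS@2: {A,T} ∩ {T} = {T} (intersection, +0)
QY@2: {C} ∩ {C} = {C} (intersection, +0)
GQY@2: {T} ∪ {C} = {C,T} (union, +1)
AGHQSY@2: {T} ∩ {C,T} = {T} (intersection, +0)
AFGHQSY@2: {T} ∪ {G} = {G,T} (union, +1)
AH@3: {C} ∪ {T} = {C,T} (union, +1)
AHS@3: {C,T} ∩ {C} = {C} (intersection, +0)
QY@3: {C} ∩ {C} = {C} (intersection, +0)
GQY@3: {C} ∩ {C} = {C} (intersection, +0)
AGHQSY@3: {C} ∩ {C} = {C} (intersection, +0)
AFGHQSY@3: {C} ∩ {C} = {C} (intersection, +0)
per-site changes: [4, 4, 3, 1]; total = 12

4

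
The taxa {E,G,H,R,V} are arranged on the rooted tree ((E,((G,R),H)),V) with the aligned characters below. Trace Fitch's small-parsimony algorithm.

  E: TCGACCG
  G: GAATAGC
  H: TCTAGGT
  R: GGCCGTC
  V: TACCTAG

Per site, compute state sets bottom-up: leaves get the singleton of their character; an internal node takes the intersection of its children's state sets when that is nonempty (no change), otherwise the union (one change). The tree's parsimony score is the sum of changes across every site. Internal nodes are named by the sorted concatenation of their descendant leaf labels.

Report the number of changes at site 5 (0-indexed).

3

site 0, node GR: G={G} ∩ R={G} → {G} (+0)
site 0, node GHR: GR={G} ∪ H={T} → {G,T} (+1)
site 0, node EGHR: E={T} ∩ GHR={G,T} → {T} (+0)
site 0, node EGHRV: EGHR={T} ∩ V={T} → {T} (+0)
site 1, node GR: G={A} ∪ R={G} → {A,G} (+1)
site 1, node GHR: GR={A,G} ∪ H={C} → {A,C,G} (+1)
site 1, node EGHR: E={C} ∩ GHR={A,C,G} → {C} (+0)
site 1, node EGHRV: EGHR={C} ∪ V={A} → {A,C} (+1)
site 2, node GR: G={A} ∪ R={C} → {A,C} (+1)
site 2, node GHR: GR={A,C} ∪ H={T} → {A,C,T} (+1)
site 2, node EGHR: E={G} ∪ GHR={A,C,T} → {A,C,G,T} (+1)
site 2, node EGHRV: EGHR={A,C,G,T} ∩ V={C} → {C} (+0)
site 3, node GR: G={T} ∪ R={C} → {C,T} (+1)
site 3, node GHR: GR={C,T} ∪ H={A} → {A,C,T} (+1)
site 3, node EGHR: E={A} ∩ GHR={A,C,T} → {A} (+0)
site 3, node EGHRV: EGHR={A} ∪ V={C} → {A,C} (+1)
site 4, node GR: G={A} ∪ R={G} → {A,G} (+1)
site 4, node GHR: GR={A,G} ∩ H={G} → {G} (+0)
site 4, node EGHR: E={C} ∪ GHR={G} → {C,G} (+1)
site 4, node EGHRV: EGHR={C,G} ∪ V={T} → {C,G,T} (+1)
site 5, node GR: G={G} ∪ R={T} → {G,T} (+1)
site 5, node GHR: GR={G,T} ∩ H={G} → {G} (+0)
site 5, node EGHR: E={C} ∪ GHR={G} → {C,G} (+1)
site 5, node EGHRV: EGHR={C,G} ∪ V={A} → {A,C,G} (+1)
site 6, node GR: G={C} ∩ R={C} → {C} (+0)
site 6, node GHR: GR={C} ∪ H={T} → {C,T} (+1)
site 6, node EGHR: E={G} ∪ GHR={C,T} → {C,G,T} (+1)
site 6, node EGHRV: EGHR={C,G,T} ∩ V={G} → {G} (+0)
per-site changes: [1, 3, 3, 3, 3, 3, 2]; total = 18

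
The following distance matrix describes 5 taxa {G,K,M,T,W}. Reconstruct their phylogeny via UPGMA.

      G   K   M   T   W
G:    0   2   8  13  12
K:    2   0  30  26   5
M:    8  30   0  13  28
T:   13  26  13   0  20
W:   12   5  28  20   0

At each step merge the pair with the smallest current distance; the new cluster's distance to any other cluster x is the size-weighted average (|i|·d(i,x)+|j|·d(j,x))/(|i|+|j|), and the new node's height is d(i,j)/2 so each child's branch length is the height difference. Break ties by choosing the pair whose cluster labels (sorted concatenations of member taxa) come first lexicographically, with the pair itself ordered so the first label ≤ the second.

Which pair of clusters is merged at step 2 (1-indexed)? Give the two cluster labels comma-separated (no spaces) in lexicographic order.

GK,W

step 1: merge (G,K) at d=2; branch lengths G→1, K→1; new cluster GK
  updated: d(GK,M)=19, d(GK,T)=39/2, d(GK,W)=17/2
step 2: merge (GK,W) at d=17/2; branch lengths GK→13/4, W→17/4; new cluster GKW
  updated: d(GKW,M)=22, d(GKW,T)=59/3
step 3: merge (M,T) at d=13; branch lengths M→13/2, T→13/2; new cluster MT
  updated: d(GKW,MT)=125/6
step 4: merge (GKW,MT) at d=125/6; branch lengths GKW→37/6, MT→47/12; new cluster GKMTW
final tree: (((G:1,K:1):13/4,W:17/4):37/6,(M:13/2,T:13/2):47/12)
total length: 391/12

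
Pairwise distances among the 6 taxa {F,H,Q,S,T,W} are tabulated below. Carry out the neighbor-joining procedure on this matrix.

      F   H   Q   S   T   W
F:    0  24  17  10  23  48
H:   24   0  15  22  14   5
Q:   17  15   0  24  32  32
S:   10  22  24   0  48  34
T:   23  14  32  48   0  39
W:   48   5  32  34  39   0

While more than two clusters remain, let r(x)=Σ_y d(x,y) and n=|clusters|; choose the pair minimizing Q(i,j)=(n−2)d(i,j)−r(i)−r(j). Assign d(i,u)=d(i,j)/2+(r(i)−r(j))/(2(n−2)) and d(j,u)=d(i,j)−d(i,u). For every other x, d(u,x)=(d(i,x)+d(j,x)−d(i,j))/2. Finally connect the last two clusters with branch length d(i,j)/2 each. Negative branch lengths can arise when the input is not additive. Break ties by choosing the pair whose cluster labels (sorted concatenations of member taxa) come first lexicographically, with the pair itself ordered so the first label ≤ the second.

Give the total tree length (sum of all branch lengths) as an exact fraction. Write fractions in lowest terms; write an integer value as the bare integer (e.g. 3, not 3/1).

247/4

1. join F+S (d=10, Q=-220) ⇒ FS; edges |F|=3, |S|=7
  updated: d(FS,H)=18, d(FS,Q)=31/2, d(FS,T)=61/2, d(FS,W)=36
2. join H+W (d=5, Q=-149) ⇒ HW; edges |H|=-15/2, |W|=25/2
  updated: d(FS,HW)=49/2, d(HW,Q)=21, d(HW,T)=24
3. join FS+Q (d=31/2, Q=-108) ⇒ FQS; edges |FS|=33/4, |Q|=29/4
  updated: d(FQS,HW)=15, d(FQS,T)=47/2
4. join FQS+HW (d=15, Q=-125/2) ⇒ FHQSW; edges |FQS|=29/4, |HW|=31/4
  updated: d(FHQSW,T)=65/4
5. join FHQSW+T (d=65/4) ⇒ FHQSTW; edges |FHQSW|=65/8, |T|=65/8
final tree: ((((F:3,S:7):33/4,Q:29/4):29/4,(H:-15/2,W:25/2):31/4):65/8,T:65/8)
total length: 247/4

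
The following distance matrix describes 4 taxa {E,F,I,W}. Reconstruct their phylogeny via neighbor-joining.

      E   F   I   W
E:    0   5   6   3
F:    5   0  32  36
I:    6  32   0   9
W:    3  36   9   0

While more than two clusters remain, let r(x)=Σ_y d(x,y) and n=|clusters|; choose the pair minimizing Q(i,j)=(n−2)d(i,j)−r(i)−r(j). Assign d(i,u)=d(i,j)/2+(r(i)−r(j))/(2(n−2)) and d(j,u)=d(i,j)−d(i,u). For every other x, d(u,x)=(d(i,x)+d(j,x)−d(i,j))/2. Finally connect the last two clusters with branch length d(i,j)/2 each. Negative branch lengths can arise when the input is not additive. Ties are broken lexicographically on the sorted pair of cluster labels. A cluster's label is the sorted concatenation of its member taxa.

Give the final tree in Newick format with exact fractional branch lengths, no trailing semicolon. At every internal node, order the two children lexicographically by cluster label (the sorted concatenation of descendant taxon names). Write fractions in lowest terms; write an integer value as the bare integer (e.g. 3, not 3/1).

(((E:-49/4,F:69/4):49/4,I:17/4):19/8,W:19/8)

1. join E+F (d=5, Q=-77) ⇒ EF; edges |E|=-49/4, |F|=69/4
  updated: d(EF,I)=33/2, d(EF,W)=17
2. join EF+I (d=33/2, Q=-85/2) ⇒ EFI; edges |EF|=49/4, |I|=17/4
  updated: d(EFI,W)=19/4
3. join EFI+W (d=19/4) ⇒ EFIW; edges |EFI|=19/8, |W|=19/8
final tree: (((E:-49/4,F:69/4):49/4,I:17/4):19/8,W:19/8)
total length: 105/4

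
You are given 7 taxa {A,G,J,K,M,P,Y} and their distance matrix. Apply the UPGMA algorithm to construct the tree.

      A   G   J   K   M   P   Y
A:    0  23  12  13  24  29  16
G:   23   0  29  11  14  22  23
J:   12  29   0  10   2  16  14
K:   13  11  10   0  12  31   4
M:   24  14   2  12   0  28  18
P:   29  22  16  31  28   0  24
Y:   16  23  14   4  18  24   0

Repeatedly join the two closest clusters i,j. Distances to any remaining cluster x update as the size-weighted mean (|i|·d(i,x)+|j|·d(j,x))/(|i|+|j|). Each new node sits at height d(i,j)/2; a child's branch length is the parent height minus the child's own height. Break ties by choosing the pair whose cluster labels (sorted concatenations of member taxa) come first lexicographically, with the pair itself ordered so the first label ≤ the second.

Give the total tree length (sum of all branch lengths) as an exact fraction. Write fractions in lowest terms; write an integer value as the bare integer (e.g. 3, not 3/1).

iteration 1: select J,M (d=2); attach at lengths (1, 1); label the merged cluster JM
  updated: d(A,JM)=18, d(G,JM)=43/2, d(JM,K)=11, d(JM,P)=22, d(JM,Y)=16
iteration 2: select K,Y (d=4); attach at lengths (2, 2); label the merged cluster KY
  updated: d(A,KY)=29/2, d(G,KY)=17, d(JM,KY)=27/2, d(KY,P)=55/2
iteration 3: select JM,KY (d=27/2); attach at lengths (23/4, 19/4); label the merged cluster JKMY
  updated: d(A,JKMY)=65/4, d(G,JKMY)=77/4, d(JKMY,P)=99/4
iteration 4: select A,JKMY (d=65/4); attach at lengths (65/8, 11/8); label the merged cluster AJKMY
  updated: d(AJKMY,G)=20, d(AJKMY,P)=128/5
iteration 5: select AJKMY,G (d=20); attach at lengths (15/8, 10); label the merged cluster AGJKMY
  updated: d(AGJKMY,P)=25
iteration 6: select AGJKMY,P (d=25); attach at lengths (5/2, 25/2); label the merged cluster AGJKMPY
final tree: (((A:65/8,((J:1,M:1):23/4,(K:2,Y:2):19/4):11/8):15/8,G:10):5/2,P:25/2)
total length: 423/8

423/8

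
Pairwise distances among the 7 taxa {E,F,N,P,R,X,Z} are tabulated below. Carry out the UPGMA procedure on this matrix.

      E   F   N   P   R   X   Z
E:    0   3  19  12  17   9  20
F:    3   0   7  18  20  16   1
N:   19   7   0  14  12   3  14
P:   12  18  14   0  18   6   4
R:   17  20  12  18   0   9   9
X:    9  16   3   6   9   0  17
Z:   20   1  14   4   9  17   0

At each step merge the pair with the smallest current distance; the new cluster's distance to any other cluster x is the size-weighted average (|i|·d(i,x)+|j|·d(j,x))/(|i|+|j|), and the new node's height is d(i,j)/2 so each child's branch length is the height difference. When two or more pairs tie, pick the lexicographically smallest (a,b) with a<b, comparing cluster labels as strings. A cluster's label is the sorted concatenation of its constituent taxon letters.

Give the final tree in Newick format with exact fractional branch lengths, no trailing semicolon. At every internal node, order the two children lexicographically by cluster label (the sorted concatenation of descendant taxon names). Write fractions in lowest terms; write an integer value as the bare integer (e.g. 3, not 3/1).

1. join F+Z (d=1) ⇒ FZ; edges |F|=1/2, |Z|=1/2
  updated: d(E,FZ)=23/2, d(FZ,N)=21/2, d(FZ,P)=11, d(FZ,R)=29/2, d(FZ,X)=33/2
2. join N+X (d=3) ⇒ NX; edges |N|=3/2, |X|=3/2
  updated: d(E,NX)=14, d(FZ,NX)=27/2, d(NX,P)=10, d(NX,R)=21/2
3. join NX+P (d=10) ⇒ NPX; edges |NX|=7/2, |P|=5
  updated: d(E,NPX)=40/3, d(FZ,NPX)=38/3, d(NPX,R)=13
4. join E+FZ (d=23/2) ⇒ EFZ; edges |E|=23/4, |FZ|=21/4
  updated: d(EFZ,NPX)=116/9, d(EFZ,R)=46/3
5. join EFZ+NPX (d=116/9) ⇒ EFNPXZ; edges |EFZ|=25/36, |NPX|=13/9
  updated: d(EFNPXZ,R)=85/6
6. join EFNPXZ+R (d=85/6) ⇒ EFNPRXZ; edges |EFNPXZ|=23/36, |R|=85/12
final tree: (((E:23/4,(F:1/2,Z:1/2):21/4):25/36,((N:3/2,X:3/2):7/2,P:5):13/9):23/36,R:85/12)
total length: 1201/36

(((E:23/4,(F:1/2,Z:1/2):21/4):25/36,((N:3/2,X:3/2):7/2,P:5):13/9):23/36,R:85/12)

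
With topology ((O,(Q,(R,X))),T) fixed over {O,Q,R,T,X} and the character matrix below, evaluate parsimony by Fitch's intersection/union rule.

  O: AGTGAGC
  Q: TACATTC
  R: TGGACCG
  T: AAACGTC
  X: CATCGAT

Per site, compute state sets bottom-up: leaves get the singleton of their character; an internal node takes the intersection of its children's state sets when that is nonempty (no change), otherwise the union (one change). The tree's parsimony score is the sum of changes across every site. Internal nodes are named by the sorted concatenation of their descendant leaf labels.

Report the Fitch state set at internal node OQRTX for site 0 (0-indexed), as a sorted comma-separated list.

A

[col 0] RX: children R:{T}, X:{C} ∪→ {C,T}; cost 1
[col 0] QRX: children Q:{T}, RX:{C,T} ∩→ {T}; cost 0
[col 0] OQRX: children O:{A}, QRX:{T} ∪→ {A,T}; cost 1
[col 0] OQRTX: children OQRX:{A,T}, T:{A} ∩→ {A}; cost 0
[col 1] RX: children R:{G}, X:{A} ∪→ {A,G}; cost 1
[col 1] QRX: children Q:{A}, RX:{A,G} ∩→ {A}; cost 0
[col 1] OQRX: children O:{G}, QRX:{A} ∪→ {A,G}; cost 1
[col 1] OQRTX: children OQRX:{A,G}, T:{A} ∩→ {A}; cost 0
[col 2] RX: children R:{G}, X:{T} ∪→ {G,T}; cost 1
[col 2] QRX: children Q:{C}, RX:{G,T} ∪→ {C,G,T}; cost 1
[col 2] OQRX: children O:{T}, QRX:{C,G,T} ∩→ {T}; cost 0
[col 2] OQRTX: children OQRX:{T}, T:{A} ∪→ {A,T}; cost 1
[col 3] RX: children R:{A}, X:{C} ∪→ {A,C}; cost 1
[col 3] QRX: children Q:{A}, RX:{A,C} ∩→ {A}; cost 0
[col 3] OQRX: children O:{G}, QRX:{A} ∪→ {A,G}; cost 1
[col 3] OQRTX: children OQRX:{A,G}, T:{C} ∪→ {A,C,G}; cost 1
[col 4] RX: children R:{C}, X:{G} ∪→ {C,G}; cost 1
[col 4] QRX: children Q:{T}, RX:{C,G} ∪→ {C,G,T}; cost 1
[col 4] OQRX: children O:{A}, QRX:{C,G,T} ∪→ {A,C,G,T}; cost 1
[col 4] OQRTX: children OQRX:{A,C,G,T}, T:{G} ∩→ {G}; cost 0
[col 5] RX: children R:{C}, X:{A} ∪→ {A,C}; cost 1
[col 5] QRX: children Q:{T}, RX:{A,C} ∪→ {A,C,T}; cost 1
[col 5] OQRX: children O:{G}, QRX:{A,C,T} ∪→ {A,C,G,T}; cost 1
[col 5] OQRTX: children OQRX:{A,C,G,T}, T:{T} ∩→ {T}; cost 0
[col 6] RX: children R:{G}, X:{T} ∪→ {G,T}; cost 1
[col 6] QRX: children Q:{C}, RX:{G,T} ∪→ {C,G,T}; cost 1
[col 6] OQRX: children O:{C}, QRX:{C,G,T} ∩→ {C}; cost 0
[col 6] OQRTX: children OQRX:{C}, T:{C} ∩→ {C}; cost 0
per-site changes: [2, 2, 3, 3, 3, 3, 2]; total = 18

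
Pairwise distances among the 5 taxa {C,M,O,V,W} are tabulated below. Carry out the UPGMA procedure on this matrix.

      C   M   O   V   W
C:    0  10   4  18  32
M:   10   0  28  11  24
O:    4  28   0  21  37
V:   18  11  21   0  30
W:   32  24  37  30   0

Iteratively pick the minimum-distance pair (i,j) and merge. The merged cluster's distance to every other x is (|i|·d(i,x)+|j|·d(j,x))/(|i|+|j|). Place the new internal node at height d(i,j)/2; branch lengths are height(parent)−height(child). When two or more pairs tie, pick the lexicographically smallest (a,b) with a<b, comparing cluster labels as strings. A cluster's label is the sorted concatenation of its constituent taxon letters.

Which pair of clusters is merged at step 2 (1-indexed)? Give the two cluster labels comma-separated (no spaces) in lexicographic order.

M,V

iteration 1: select C,O (d=4); attach at lengths (2, 2); label the merged cluster CO
  updated: d(CO,M)=19, d(CO,V)=39/2, d(CO,W)=69/2
iteration 2: select M,V (d=11); attach at lengths (11/2, 11/2); label the merged cluster MV
  updated: d(CO,MV)=77/4, d(MV,W)=27
iteration 3: select CO,MV (d=77/4); attach at lengths (61/8, 33/8); label the merged cluster CMOV
  updated: d(CMOV,W)=123/4
iteration 4: select CMOV,W (d=123/4); attach at lengths (23/4, 123/8); label the merged cluster CMOVW
final tree: (((C:2,O:2):61/8,(M:11/2,V:11/2):33/8):23/4,W:123/8)
total length: 383/8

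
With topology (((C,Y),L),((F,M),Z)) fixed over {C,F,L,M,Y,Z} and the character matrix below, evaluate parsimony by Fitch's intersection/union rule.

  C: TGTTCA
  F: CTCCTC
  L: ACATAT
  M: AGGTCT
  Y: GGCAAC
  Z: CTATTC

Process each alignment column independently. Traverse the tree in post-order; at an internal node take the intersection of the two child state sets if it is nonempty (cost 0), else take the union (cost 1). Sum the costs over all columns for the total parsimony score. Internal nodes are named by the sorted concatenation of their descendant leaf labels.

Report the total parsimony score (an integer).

CY@0: {T} ∪ {G} = {G,T} (union, +1)
CLY@0: {G,T} ∪ {A} = {A,G,T} (union, +1)
FM@0: {C} ∪ {A} = {A,C} (union, +1)
FMZ@0: {A,C} ∩ {C} = {C} (intersection, +0)
CFLMYZ@0: {A,G,T} ∪ {C} = {A,C,G,T} (union, +1)
CY@1: {G} ∩ {G} = {G} (intersection, +0)
CLY@1: {G} ∪ {C} = {C,G} (union, +1)
FM@1: {T} ∪ {G} = {G,T} (union, +1)
FMZ@1: {G,T} ∩ {T} = {T} (intersection, +0)
CFLMYZ@1: {C,G} ∪ {T} = {C,G,T} (union, +1)
CY@2: {T} ∪ {C} = {C,T} (union, +1)
CLY@2: {C,T} ∪ {A} = {A,C,T} (union, +1)
FM@2: {C} ∪ {G} = {C,G} (union, +1)
FMZ@2: {C,G} ∪ {A} = {A,C,G} (union, +1)
CFLMYZ@2: {A,C,T} ∩ {A,C,G} = {A,C} (intersection, +0)
CY@3: {T} ∪ {A} = {A,T} (union, +1)
CLY@3: {A,T} ∩ {T} = {T} (intersection, +0)
FM@3: {C} ∪ {T} = {C,T} (union, +1)
FMZ@3: {C,T} ∩ {T} = {T} (intersection, +0)
CFLMYZ@3: {T} ∩ {T} = {T} (intersection, +0)
CY@4: {C} ∪ {A} = {A,C} (union, +1)
CLY@4: {A,C} ∩ {A} = {A} (intersection, +0)
FM@4: {T} ∪ {C} = {C,T} (union, +1)
FMZ@4: {C,T} ∩ {T} = {T} (intersection, +0)
CFLMYZ@4: {A} ∪ {T} = {A,T} (union, +1)
CY@5: {A} ∪ {C} = {A,C} (union, +1)
CLY@5: {A,C} ∪ {T} = {A,C,T} (union, +1)
FM@5: {C} ∪ {T} = {C,T} (union, +1)
FMZ@5: {C,T} ∩ {C} = {C} (intersection, +0)
CFLMYZ@5: {A,C,T} ∩ {C} = {C} (intersection, +0)
per-site changes: [4, 3, 4, 2, 3, 3]; total = 19

19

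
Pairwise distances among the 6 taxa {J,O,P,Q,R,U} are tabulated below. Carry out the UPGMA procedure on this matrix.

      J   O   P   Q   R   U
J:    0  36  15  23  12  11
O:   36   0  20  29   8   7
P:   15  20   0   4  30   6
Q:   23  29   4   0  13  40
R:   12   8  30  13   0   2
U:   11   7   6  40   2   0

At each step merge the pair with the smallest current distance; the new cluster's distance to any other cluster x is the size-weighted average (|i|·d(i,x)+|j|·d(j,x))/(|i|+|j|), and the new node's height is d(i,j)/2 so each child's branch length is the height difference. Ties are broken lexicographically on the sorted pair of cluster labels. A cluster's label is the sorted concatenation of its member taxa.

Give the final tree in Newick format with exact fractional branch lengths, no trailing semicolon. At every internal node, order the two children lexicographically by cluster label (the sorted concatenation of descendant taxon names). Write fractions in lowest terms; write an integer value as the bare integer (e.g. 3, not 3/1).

((J:19/2,(P:2,Q:2):15/2):13/9,(O:15/4,(R:1,U:1):11/4):259/36)

step 1: merge (R,U) at d=2; branch lengths R→1, U→1; new cluster RU
  updated: d(J,RU)=23/2, d(O,RU)=15/2, d(P,RU)=18, d(Q,RU)=53/2
step 2: merge (P,Q) at d=4; branch lengths P→2, Q→2; new cluster PQ
  updated: d(J,PQ)=19, d(O,PQ)=49/2, d(PQ,RU)=89/4
step 3: merge (O,RU) at d=15/2; branch lengths O→15/4, RU→11/4; new cluster ORU
  updated: d(J,ORU)=59/3, d(ORU,PQ)=23
step 4: merge (J,PQ) at d=19; branch lengths J→19/2, PQ→15/2; new cluster JPQ
  updated: d(JPQ,ORU)=197/9
step 5: merge (JPQ,ORU) at d=197/9; branch lengths JPQ→13/9, ORU→259/36; new cluster JOPQRU
final tree: ((J:19/2,(P:2,Q:2):15/2):13/9,(O:15/4,(R:1,U:1):11/4):259/36)
total length: 1373/36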